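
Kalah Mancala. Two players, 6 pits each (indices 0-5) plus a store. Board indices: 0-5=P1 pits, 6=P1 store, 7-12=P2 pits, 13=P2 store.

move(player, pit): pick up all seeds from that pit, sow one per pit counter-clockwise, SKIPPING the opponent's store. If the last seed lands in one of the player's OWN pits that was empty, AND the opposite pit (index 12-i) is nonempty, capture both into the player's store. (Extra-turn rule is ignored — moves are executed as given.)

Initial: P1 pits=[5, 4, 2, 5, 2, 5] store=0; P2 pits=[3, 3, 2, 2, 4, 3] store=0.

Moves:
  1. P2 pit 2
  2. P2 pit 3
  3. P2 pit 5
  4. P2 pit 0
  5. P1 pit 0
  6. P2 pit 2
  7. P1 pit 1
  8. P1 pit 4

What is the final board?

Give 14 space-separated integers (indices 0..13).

Answer: 0 0 1 7 0 8 3 2 5 0 0 6 0 8

Derivation:
Move 1: P2 pit2 -> P1=[5,4,2,5,2,5](0) P2=[3,3,0,3,5,3](0)
Move 2: P2 pit3 -> P1=[5,4,2,5,2,5](0) P2=[3,3,0,0,6,4](1)
Move 3: P2 pit5 -> P1=[6,5,3,5,2,5](0) P2=[3,3,0,0,6,0](2)
Move 4: P2 pit0 -> P1=[6,5,0,5,2,5](0) P2=[0,4,1,0,6,0](6)
Move 5: P1 pit0 -> P1=[0,6,1,6,3,6](1) P2=[0,4,1,0,6,0](6)
Move 6: P2 pit2 -> P1=[0,6,0,6,3,6](1) P2=[0,4,0,0,6,0](8)
Move 7: P1 pit1 -> P1=[0,0,1,7,4,7](2) P2=[1,4,0,0,6,0](8)
Move 8: P1 pit4 -> P1=[0,0,1,7,0,8](3) P2=[2,5,0,0,6,0](8)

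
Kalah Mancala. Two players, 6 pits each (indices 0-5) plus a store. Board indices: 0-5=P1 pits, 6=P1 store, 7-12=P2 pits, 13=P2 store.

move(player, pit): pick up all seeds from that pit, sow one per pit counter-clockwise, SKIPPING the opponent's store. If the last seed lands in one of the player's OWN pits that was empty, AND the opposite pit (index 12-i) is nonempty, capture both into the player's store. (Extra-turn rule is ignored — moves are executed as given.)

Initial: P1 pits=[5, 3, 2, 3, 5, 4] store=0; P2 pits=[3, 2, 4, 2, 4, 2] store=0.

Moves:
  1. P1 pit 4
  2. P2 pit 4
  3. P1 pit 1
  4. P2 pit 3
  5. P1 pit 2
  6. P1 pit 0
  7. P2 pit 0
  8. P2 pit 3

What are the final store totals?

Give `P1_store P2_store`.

Move 1: P1 pit4 -> P1=[5,3,2,3,0,5](1) P2=[4,3,5,2,4,2](0)
Move 2: P2 pit4 -> P1=[6,4,2,3,0,5](1) P2=[4,3,5,2,0,3](1)
Move 3: P1 pit1 -> P1=[6,0,3,4,1,6](1) P2=[4,3,5,2,0,3](1)
Move 4: P2 pit3 -> P1=[6,0,3,4,1,6](1) P2=[4,3,5,0,1,4](1)
Move 5: P1 pit2 -> P1=[6,0,0,5,2,7](1) P2=[4,3,5,0,1,4](1)
Move 6: P1 pit0 -> P1=[0,1,1,6,3,8](2) P2=[4,3,5,0,1,4](1)
Move 7: P2 pit0 -> P1=[0,1,1,6,3,8](2) P2=[0,4,6,1,2,4](1)
Move 8: P2 pit3 -> P1=[0,1,1,6,3,8](2) P2=[0,4,6,0,3,4](1)

Answer: 2 1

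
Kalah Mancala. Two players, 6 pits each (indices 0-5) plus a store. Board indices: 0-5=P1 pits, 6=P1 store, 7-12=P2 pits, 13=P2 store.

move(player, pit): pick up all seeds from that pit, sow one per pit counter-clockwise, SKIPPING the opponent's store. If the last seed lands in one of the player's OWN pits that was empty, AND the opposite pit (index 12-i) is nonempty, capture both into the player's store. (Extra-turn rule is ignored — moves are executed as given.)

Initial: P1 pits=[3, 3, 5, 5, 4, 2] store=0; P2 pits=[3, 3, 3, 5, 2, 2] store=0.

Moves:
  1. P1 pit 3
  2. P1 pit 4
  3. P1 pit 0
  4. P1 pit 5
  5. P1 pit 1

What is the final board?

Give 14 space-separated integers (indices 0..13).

Answer: 0 0 7 1 1 0 15 0 6 1 5 2 2 0

Derivation:
Move 1: P1 pit3 -> P1=[3,3,5,0,5,3](1) P2=[4,4,3,5,2,2](0)
Move 2: P1 pit4 -> P1=[3,3,5,0,0,4](2) P2=[5,5,4,5,2,2](0)
Move 3: P1 pit0 -> P1=[0,4,6,0,0,4](7) P2=[5,5,0,5,2,2](0)
Move 4: P1 pit5 -> P1=[0,4,6,0,0,0](8) P2=[6,6,1,5,2,2](0)
Move 5: P1 pit1 -> P1=[0,0,7,1,1,0](15) P2=[0,6,1,5,2,2](0)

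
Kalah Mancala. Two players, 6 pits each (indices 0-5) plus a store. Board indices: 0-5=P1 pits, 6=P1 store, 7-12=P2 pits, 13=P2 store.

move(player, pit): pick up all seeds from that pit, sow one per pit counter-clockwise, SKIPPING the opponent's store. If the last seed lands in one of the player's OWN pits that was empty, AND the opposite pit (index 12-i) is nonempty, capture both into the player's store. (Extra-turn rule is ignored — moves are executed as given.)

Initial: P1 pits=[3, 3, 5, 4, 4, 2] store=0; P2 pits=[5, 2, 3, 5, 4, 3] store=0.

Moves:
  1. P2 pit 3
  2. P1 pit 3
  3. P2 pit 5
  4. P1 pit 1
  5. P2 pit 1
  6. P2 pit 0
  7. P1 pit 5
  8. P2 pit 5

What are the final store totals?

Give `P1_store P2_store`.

Answer: 3 12

Derivation:
Move 1: P2 pit3 -> P1=[4,4,5,4,4,2](0) P2=[5,2,3,0,5,4](1)
Move 2: P1 pit3 -> P1=[4,4,5,0,5,3](1) P2=[6,2,3,0,5,4](1)
Move 3: P2 pit5 -> P1=[5,5,6,0,5,3](1) P2=[6,2,3,0,5,0](2)
Move 4: P1 pit1 -> P1=[5,0,7,1,6,4](2) P2=[6,2,3,0,5,0](2)
Move 5: P2 pit1 -> P1=[5,0,0,1,6,4](2) P2=[6,0,4,0,5,0](10)
Move 6: P2 pit0 -> P1=[5,0,0,1,6,4](2) P2=[0,1,5,1,6,1](11)
Move 7: P1 pit5 -> P1=[5,0,0,1,6,0](3) P2=[1,2,6,1,6,1](11)
Move 8: P2 pit5 -> P1=[5,0,0,1,6,0](3) P2=[1,2,6,1,6,0](12)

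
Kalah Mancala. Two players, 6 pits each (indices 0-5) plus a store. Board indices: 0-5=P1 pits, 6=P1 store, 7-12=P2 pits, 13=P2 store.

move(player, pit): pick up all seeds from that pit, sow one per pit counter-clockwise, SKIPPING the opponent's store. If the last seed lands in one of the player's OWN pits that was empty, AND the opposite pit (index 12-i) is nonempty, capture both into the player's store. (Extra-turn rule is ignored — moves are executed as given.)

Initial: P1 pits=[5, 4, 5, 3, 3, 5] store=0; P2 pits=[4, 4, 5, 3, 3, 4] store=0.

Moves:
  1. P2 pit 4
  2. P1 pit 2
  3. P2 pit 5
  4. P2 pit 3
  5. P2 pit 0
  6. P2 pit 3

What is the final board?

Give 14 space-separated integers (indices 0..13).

Move 1: P2 pit4 -> P1=[6,4,5,3,3,5](0) P2=[4,4,5,3,0,5](1)
Move 2: P1 pit2 -> P1=[6,4,0,4,4,6](1) P2=[5,4,5,3,0,5](1)
Move 3: P2 pit5 -> P1=[7,5,1,5,4,6](1) P2=[5,4,5,3,0,0](2)
Move 4: P2 pit3 -> P1=[7,5,1,5,4,6](1) P2=[5,4,5,0,1,1](3)
Move 5: P2 pit0 -> P1=[7,5,1,5,4,6](1) P2=[0,5,6,1,2,2](3)
Move 6: P2 pit3 -> P1=[7,5,1,5,4,6](1) P2=[0,5,6,0,3,2](3)

Answer: 7 5 1 5 4 6 1 0 5 6 0 3 2 3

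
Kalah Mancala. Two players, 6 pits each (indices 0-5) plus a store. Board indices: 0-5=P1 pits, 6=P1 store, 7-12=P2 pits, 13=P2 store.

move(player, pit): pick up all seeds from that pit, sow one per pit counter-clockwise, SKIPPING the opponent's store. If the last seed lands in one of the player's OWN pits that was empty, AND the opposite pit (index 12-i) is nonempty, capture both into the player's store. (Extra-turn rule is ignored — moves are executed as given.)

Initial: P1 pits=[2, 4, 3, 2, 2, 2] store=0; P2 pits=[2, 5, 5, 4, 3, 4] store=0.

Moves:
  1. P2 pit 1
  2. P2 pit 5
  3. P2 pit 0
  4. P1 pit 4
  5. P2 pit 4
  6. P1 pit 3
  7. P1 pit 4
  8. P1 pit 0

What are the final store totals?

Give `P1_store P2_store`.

Answer: 4 3

Derivation:
Move 1: P2 pit1 -> P1=[2,4,3,2,2,2](0) P2=[2,0,6,5,4,5](1)
Move 2: P2 pit5 -> P1=[3,5,4,3,2,2](0) P2=[2,0,6,5,4,0](2)
Move 3: P2 pit0 -> P1=[3,5,4,3,2,2](0) P2=[0,1,7,5,4,0](2)
Move 4: P1 pit4 -> P1=[3,5,4,3,0,3](1) P2=[0,1,7,5,4,0](2)
Move 5: P2 pit4 -> P1=[4,6,4,3,0,3](1) P2=[0,1,7,5,0,1](3)
Move 6: P1 pit3 -> P1=[4,6,4,0,1,4](2) P2=[0,1,7,5,0,1](3)
Move 7: P1 pit4 -> P1=[4,6,4,0,0,5](2) P2=[0,1,7,5,0,1](3)
Move 8: P1 pit0 -> P1=[0,7,5,1,0,5](4) P2=[0,0,7,5,0,1](3)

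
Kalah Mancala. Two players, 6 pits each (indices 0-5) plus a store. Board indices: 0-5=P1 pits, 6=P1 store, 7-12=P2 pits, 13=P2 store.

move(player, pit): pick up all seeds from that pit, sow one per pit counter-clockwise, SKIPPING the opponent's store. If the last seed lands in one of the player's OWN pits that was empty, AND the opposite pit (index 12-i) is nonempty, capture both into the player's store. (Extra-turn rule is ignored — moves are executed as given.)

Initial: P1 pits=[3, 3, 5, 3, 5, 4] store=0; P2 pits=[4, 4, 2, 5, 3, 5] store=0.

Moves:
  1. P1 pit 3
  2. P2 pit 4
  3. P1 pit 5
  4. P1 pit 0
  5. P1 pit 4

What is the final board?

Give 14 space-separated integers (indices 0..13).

Answer: 0 4 6 1 0 1 3 6 6 4 7 1 6 1

Derivation:
Move 1: P1 pit3 -> P1=[3,3,5,0,6,5](1) P2=[4,4,2,5,3,5](0)
Move 2: P2 pit4 -> P1=[4,3,5,0,6,5](1) P2=[4,4,2,5,0,6](1)
Move 3: P1 pit5 -> P1=[4,3,5,0,6,0](2) P2=[5,5,3,6,0,6](1)
Move 4: P1 pit0 -> P1=[0,4,6,1,7,0](2) P2=[5,5,3,6,0,6](1)
Move 5: P1 pit4 -> P1=[0,4,6,1,0,1](3) P2=[6,6,4,7,1,6](1)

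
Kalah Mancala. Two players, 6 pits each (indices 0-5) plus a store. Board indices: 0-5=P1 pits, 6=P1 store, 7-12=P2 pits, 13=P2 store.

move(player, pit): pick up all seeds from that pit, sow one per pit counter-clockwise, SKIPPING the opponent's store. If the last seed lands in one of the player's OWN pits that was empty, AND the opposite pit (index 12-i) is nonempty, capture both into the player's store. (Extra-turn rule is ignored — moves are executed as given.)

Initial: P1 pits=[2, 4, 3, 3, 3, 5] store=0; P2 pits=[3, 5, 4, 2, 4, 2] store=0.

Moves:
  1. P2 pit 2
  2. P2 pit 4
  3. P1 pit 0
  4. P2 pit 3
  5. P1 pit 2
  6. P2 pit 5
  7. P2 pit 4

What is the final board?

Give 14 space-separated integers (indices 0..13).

Answer: 0 7 1 6 4 6 1 4 5 0 0 0 0 6

Derivation:
Move 1: P2 pit2 -> P1=[2,4,3,3,3,5](0) P2=[3,5,0,3,5,3](1)
Move 2: P2 pit4 -> P1=[3,5,4,3,3,5](0) P2=[3,5,0,3,0,4](2)
Move 3: P1 pit0 -> P1=[0,6,5,4,3,5](0) P2=[3,5,0,3,0,4](2)
Move 4: P2 pit3 -> P1=[0,6,5,4,3,5](0) P2=[3,5,0,0,1,5](3)
Move 5: P1 pit2 -> P1=[0,6,0,5,4,6](1) P2=[4,5,0,0,1,5](3)
Move 6: P2 pit5 -> P1=[1,7,1,6,4,6](1) P2=[4,5,0,0,1,0](4)
Move 7: P2 pit4 -> P1=[0,7,1,6,4,6](1) P2=[4,5,0,0,0,0](6)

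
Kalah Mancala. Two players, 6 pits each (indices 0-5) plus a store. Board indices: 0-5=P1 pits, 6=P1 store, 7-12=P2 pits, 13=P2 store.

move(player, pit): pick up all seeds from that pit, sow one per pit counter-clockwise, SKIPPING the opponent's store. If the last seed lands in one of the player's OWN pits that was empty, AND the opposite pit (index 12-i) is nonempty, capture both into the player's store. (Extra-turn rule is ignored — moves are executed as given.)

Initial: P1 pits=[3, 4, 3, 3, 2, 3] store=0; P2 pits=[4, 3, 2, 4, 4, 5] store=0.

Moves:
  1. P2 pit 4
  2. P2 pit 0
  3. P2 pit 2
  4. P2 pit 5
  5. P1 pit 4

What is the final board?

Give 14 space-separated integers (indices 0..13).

Answer: 5 1 4 4 0 5 1 1 4 0 6 1 0 8

Derivation:
Move 1: P2 pit4 -> P1=[4,5,3,3,2,3](0) P2=[4,3,2,4,0,6](1)
Move 2: P2 pit0 -> P1=[4,0,3,3,2,3](0) P2=[0,4,3,5,0,6](7)
Move 3: P2 pit2 -> P1=[4,0,3,3,2,3](0) P2=[0,4,0,6,1,7](7)
Move 4: P2 pit5 -> P1=[5,1,4,4,3,4](0) P2=[0,4,0,6,1,0](8)
Move 5: P1 pit4 -> P1=[5,1,4,4,0,5](1) P2=[1,4,0,6,1,0](8)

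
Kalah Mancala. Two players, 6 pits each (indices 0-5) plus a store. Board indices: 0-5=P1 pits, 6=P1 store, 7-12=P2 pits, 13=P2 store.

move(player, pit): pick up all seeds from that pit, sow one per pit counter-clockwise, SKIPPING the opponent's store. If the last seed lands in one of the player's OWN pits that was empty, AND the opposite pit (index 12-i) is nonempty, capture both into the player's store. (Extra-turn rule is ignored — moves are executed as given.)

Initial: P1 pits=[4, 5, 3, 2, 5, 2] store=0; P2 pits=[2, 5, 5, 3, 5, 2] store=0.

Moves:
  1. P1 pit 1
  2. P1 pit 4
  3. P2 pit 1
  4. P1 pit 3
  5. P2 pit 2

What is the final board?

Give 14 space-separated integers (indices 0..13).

Move 1: P1 pit1 -> P1=[4,0,4,3,6,3](1) P2=[2,5,5,3,5,2](0)
Move 2: P1 pit4 -> P1=[4,0,4,3,0,4](2) P2=[3,6,6,4,5,2](0)
Move 3: P2 pit1 -> P1=[5,0,4,3,0,4](2) P2=[3,0,7,5,6,3](1)
Move 4: P1 pit3 -> P1=[5,0,4,0,1,5](3) P2=[3,0,7,5,6,3](1)
Move 5: P2 pit2 -> P1=[6,1,5,0,1,5](3) P2=[3,0,0,6,7,4](2)

Answer: 6 1 5 0 1 5 3 3 0 0 6 7 4 2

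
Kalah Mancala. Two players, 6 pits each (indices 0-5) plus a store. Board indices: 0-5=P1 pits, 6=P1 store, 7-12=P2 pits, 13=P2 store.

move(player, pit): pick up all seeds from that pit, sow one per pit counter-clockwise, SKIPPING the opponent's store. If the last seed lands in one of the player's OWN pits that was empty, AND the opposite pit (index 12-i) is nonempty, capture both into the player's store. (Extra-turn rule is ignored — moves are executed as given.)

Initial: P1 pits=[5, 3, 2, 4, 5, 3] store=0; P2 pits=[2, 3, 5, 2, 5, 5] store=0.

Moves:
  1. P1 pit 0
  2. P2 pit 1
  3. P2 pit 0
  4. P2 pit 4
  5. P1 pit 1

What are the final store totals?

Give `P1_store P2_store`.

Answer: 1 1

Derivation:
Move 1: P1 pit0 -> P1=[0,4,3,5,6,4](0) P2=[2,3,5,2,5,5](0)
Move 2: P2 pit1 -> P1=[0,4,3,5,6,4](0) P2=[2,0,6,3,6,5](0)
Move 3: P2 pit0 -> P1=[0,4,3,5,6,4](0) P2=[0,1,7,3,6,5](0)
Move 4: P2 pit4 -> P1=[1,5,4,6,6,4](0) P2=[0,1,7,3,0,6](1)
Move 5: P1 pit1 -> P1=[1,0,5,7,7,5](1) P2=[0,1,7,3,0,6](1)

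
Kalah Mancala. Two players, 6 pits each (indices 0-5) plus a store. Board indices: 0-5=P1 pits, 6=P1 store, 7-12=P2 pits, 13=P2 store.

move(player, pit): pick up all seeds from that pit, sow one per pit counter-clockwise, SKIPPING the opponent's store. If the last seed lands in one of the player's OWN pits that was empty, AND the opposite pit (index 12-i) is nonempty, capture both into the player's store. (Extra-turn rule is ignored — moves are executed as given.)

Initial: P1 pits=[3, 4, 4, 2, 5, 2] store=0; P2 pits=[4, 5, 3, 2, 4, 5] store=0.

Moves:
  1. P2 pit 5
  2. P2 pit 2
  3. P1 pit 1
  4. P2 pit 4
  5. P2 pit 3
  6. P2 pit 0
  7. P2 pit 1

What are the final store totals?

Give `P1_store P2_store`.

Move 1: P2 pit5 -> P1=[4,5,5,3,5,2](0) P2=[4,5,3,2,4,0](1)
Move 2: P2 pit2 -> P1=[0,5,5,3,5,2](0) P2=[4,5,0,3,5,0](6)
Move 3: P1 pit1 -> P1=[0,0,6,4,6,3](1) P2=[4,5,0,3,5,0](6)
Move 4: P2 pit4 -> P1=[1,1,7,4,6,3](1) P2=[4,5,0,3,0,1](7)
Move 5: P2 pit3 -> P1=[1,1,7,4,6,3](1) P2=[4,5,0,0,1,2](8)
Move 6: P2 pit0 -> P1=[1,1,7,4,6,3](1) P2=[0,6,1,1,2,2](8)
Move 7: P2 pit1 -> P1=[2,1,7,4,6,3](1) P2=[0,0,2,2,3,3](9)

Answer: 1 9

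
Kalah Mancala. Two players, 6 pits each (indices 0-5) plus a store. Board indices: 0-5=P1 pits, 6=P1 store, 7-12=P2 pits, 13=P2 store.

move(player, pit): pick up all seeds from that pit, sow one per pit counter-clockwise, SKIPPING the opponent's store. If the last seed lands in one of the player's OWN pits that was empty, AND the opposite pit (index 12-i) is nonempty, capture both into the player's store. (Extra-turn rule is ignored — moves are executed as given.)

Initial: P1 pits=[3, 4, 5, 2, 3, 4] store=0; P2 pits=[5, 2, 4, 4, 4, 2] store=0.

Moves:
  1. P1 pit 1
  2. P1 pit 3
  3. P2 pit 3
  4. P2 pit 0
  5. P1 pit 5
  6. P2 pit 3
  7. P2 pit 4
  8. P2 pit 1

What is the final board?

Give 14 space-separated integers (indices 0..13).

Move 1: P1 pit1 -> P1=[3,0,6,3,4,5](0) P2=[5,2,4,4,4,2](0)
Move 2: P1 pit3 -> P1=[3,0,6,0,5,6](1) P2=[5,2,4,4,4,2](0)
Move 3: P2 pit3 -> P1=[4,0,6,0,5,6](1) P2=[5,2,4,0,5,3](1)
Move 4: P2 pit0 -> P1=[4,0,6,0,5,6](1) P2=[0,3,5,1,6,4](1)
Move 5: P1 pit5 -> P1=[4,0,6,0,5,0](2) P2=[1,4,6,2,7,4](1)
Move 6: P2 pit3 -> P1=[4,0,6,0,5,0](2) P2=[1,4,6,0,8,5](1)
Move 7: P2 pit4 -> P1=[5,1,7,1,6,1](2) P2=[1,4,6,0,0,6](2)
Move 8: P2 pit1 -> P1=[5,1,7,1,6,1](2) P2=[1,0,7,1,1,7](2)

Answer: 5 1 7 1 6 1 2 1 0 7 1 1 7 2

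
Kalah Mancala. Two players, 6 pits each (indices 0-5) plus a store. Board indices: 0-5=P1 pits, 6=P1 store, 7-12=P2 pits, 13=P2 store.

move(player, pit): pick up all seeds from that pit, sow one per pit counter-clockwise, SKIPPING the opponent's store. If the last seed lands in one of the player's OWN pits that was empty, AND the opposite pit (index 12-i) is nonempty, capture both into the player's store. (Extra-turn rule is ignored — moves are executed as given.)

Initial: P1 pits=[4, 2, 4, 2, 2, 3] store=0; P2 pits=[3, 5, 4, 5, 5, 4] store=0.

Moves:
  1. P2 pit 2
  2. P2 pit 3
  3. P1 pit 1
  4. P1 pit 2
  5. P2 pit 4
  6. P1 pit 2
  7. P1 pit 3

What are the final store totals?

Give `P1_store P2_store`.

Move 1: P2 pit2 -> P1=[4,2,4,2,2,3](0) P2=[3,5,0,6,6,5](1)
Move 2: P2 pit3 -> P1=[5,3,5,2,2,3](0) P2=[3,5,0,0,7,6](2)
Move 3: P1 pit1 -> P1=[5,0,6,3,3,3](0) P2=[3,5,0,0,7,6](2)
Move 4: P1 pit2 -> P1=[5,0,0,4,4,4](1) P2=[4,6,0,0,7,6](2)
Move 5: P2 pit4 -> P1=[6,1,1,5,5,4](1) P2=[4,6,0,0,0,7](3)
Move 6: P1 pit2 -> P1=[6,1,0,6,5,4](1) P2=[4,6,0,0,0,7](3)
Move 7: P1 pit3 -> P1=[6,1,0,0,6,5](2) P2=[5,7,1,0,0,7](3)

Answer: 2 3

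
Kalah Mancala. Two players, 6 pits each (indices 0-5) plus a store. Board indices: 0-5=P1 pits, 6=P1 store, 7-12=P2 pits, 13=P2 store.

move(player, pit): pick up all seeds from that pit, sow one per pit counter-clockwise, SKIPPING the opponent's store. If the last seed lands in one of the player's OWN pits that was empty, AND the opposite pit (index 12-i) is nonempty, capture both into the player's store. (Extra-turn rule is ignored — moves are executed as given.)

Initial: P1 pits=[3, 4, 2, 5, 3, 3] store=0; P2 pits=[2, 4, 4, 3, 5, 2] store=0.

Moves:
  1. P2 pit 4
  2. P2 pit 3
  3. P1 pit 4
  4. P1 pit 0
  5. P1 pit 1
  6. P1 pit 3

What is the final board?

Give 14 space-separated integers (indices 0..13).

Answer: 0 0 5 0 2 6 8 5 1 5 1 1 4 2

Derivation:
Move 1: P2 pit4 -> P1=[4,5,3,5,3,3](0) P2=[2,4,4,3,0,3](1)
Move 2: P2 pit3 -> P1=[4,5,3,5,3,3](0) P2=[2,4,4,0,1,4](2)
Move 3: P1 pit4 -> P1=[4,5,3,5,0,4](1) P2=[3,4,4,0,1,4](2)
Move 4: P1 pit0 -> P1=[0,6,4,6,0,4](6) P2=[3,0,4,0,1,4](2)
Move 5: P1 pit1 -> P1=[0,0,5,7,1,5](7) P2=[4,0,4,0,1,4](2)
Move 6: P1 pit3 -> P1=[0,0,5,0,2,6](8) P2=[5,1,5,1,1,4](2)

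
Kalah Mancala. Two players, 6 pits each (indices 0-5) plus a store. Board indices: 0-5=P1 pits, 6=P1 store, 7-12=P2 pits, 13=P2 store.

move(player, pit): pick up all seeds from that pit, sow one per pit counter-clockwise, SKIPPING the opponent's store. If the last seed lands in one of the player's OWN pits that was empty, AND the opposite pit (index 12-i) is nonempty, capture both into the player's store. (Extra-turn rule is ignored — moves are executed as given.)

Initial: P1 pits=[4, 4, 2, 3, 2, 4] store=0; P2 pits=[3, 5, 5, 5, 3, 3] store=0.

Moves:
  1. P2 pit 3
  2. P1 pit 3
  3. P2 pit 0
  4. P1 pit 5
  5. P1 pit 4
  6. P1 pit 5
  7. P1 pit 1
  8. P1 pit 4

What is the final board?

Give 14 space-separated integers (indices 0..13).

Answer: 5 0 1 1 0 2 5 2 7 7 1 4 4 4

Derivation:
Move 1: P2 pit3 -> P1=[5,5,2,3,2,4](0) P2=[3,5,5,0,4,4](1)
Move 2: P1 pit3 -> P1=[5,5,2,0,3,5](1) P2=[3,5,5,0,4,4](1)
Move 3: P2 pit0 -> P1=[5,5,0,0,3,5](1) P2=[0,6,6,0,4,4](4)
Move 4: P1 pit5 -> P1=[5,5,0,0,3,0](2) P2=[1,7,7,1,4,4](4)
Move 5: P1 pit4 -> P1=[5,5,0,0,0,1](3) P2=[2,7,7,1,4,4](4)
Move 6: P1 pit5 -> P1=[5,5,0,0,0,0](4) P2=[2,7,7,1,4,4](4)
Move 7: P1 pit1 -> P1=[5,0,1,1,1,1](5) P2=[2,7,7,1,4,4](4)
Move 8: P1 pit4 -> P1=[5,0,1,1,0,2](5) P2=[2,7,7,1,4,4](4)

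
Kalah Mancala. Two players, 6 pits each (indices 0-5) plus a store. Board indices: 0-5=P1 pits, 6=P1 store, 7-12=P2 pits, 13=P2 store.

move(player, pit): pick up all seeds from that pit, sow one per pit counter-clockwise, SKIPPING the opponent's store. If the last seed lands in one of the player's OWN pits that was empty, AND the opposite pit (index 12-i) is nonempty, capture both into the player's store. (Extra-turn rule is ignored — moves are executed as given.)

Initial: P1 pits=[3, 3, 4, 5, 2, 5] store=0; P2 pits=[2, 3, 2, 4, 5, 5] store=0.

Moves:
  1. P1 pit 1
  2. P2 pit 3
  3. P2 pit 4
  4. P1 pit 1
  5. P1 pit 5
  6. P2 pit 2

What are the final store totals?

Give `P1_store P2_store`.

Answer: 1 2

Derivation:
Move 1: P1 pit1 -> P1=[3,0,5,6,3,5](0) P2=[2,3,2,4,5,5](0)
Move 2: P2 pit3 -> P1=[4,0,5,6,3,5](0) P2=[2,3,2,0,6,6](1)
Move 3: P2 pit4 -> P1=[5,1,6,7,3,5](0) P2=[2,3,2,0,0,7](2)
Move 4: P1 pit1 -> P1=[5,0,7,7,3,5](0) P2=[2,3,2,0,0,7](2)
Move 5: P1 pit5 -> P1=[5,0,7,7,3,0](1) P2=[3,4,3,1,0,7](2)
Move 6: P2 pit2 -> P1=[5,0,7,7,3,0](1) P2=[3,4,0,2,1,8](2)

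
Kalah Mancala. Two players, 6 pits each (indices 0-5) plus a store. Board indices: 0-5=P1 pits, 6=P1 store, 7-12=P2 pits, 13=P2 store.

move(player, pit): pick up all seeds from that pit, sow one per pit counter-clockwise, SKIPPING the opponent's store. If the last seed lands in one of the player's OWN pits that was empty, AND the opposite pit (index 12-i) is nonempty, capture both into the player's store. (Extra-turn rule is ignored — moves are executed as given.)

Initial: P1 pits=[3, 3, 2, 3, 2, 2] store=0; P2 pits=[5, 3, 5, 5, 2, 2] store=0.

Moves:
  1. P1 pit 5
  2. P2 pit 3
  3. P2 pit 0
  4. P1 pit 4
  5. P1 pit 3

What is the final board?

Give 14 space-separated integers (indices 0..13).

Move 1: P1 pit5 -> P1=[3,3,2,3,2,0](1) P2=[6,3,5,5,2,2](0)
Move 2: P2 pit3 -> P1=[4,4,2,3,2,0](1) P2=[6,3,5,0,3,3](1)
Move 3: P2 pit0 -> P1=[4,4,2,3,2,0](1) P2=[0,4,6,1,4,4](2)
Move 4: P1 pit4 -> P1=[4,4,2,3,0,1](2) P2=[0,4,6,1,4,4](2)
Move 5: P1 pit3 -> P1=[4,4,2,0,1,2](3) P2=[0,4,6,1,4,4](2)

Answer: 4 4 2 0 1 2 3 0 4 6 1 4 4 2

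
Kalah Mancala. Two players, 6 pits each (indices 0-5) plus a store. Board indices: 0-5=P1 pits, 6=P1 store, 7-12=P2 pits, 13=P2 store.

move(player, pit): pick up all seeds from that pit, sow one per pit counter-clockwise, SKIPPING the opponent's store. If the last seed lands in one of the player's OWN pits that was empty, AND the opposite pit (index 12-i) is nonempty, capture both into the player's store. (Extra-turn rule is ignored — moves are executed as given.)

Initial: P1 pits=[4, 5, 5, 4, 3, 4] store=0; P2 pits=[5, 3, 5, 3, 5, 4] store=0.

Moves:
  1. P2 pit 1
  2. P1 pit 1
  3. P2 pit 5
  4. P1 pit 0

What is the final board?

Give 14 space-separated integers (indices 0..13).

Answer: 0 2 8 6 5 6 1 5 0 6 4 6 0 1

Derivation:
Move 1: P2 pit1 -> P1=[4,5,5,4,3,4](0) P2=[5,0,6,4,6,4](0)
Move 2: P1 pit1 -> P1=[4,0,6,5,4,5](1) P2=[5,0,6,4,6,4](0)
Move 3: P2 pit5 -> P1=[5,1,7,5,4,5](1) P2=[5,0,6,4,6,0](1)
Move 4: P1 pit0 -> P1=[0,2,8,6,5,6](1) P2=[5,0,6,4,6,0](1)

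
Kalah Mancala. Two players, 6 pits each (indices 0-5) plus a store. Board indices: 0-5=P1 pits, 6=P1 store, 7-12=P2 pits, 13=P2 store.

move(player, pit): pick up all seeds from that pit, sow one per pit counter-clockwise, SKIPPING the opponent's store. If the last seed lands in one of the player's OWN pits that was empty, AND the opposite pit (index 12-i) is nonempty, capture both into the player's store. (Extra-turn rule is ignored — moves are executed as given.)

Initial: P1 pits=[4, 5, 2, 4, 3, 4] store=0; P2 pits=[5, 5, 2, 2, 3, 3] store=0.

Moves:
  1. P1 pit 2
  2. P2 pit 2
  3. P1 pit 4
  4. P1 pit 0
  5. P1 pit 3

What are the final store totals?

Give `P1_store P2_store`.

Move 1: P1 pit2 -> P1=[4,5,0,5,4,4](0) P2=[5,5,2,2,3,3](0)
Move 2: P2 pit2 -> P1=[4,5,0,5,4,4](0) P2=[5,5,0,3,4,3](0)
Move 3: P1 pit4 -> P1=[4,5,0,5,0,5](1) P2=[6,6,0,3,4,3](0)
Move 4: P1 pit0 -> P1=[0,6,1,6,0,5](8) P2=[6,0,0,3,4,3](0)
Move 5: P1 pit3 -> P1=[0,6,1,0,1,6](9) P2=[7,1,1,3,4,3](0)

Answer: 9 0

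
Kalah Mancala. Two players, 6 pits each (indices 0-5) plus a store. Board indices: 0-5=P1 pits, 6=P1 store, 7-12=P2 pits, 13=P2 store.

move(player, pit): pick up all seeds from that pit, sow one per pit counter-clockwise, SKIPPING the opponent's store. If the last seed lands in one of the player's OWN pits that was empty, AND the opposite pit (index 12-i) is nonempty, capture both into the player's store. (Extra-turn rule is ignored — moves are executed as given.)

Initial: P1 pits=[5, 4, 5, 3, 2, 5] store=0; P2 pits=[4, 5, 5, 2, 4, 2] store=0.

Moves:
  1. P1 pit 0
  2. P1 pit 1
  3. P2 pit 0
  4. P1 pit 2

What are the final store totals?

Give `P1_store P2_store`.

Answer: 2 0

Derivation:
Move 1: P1 pit0 -> P1=[0,5,6,4,3,6](0) P2=[4,5,5,2,4,2](0)
Move 2: P1 pit1 -> P1=[0,0,7,5,4,7](1) P2=[4,5,5,2,4,2](0)
Move 3: P2 pit0 -> P1=[0,0,7,5,4,7](1) P2=[0,6,6,3,5,2](0)
Move 4: P1 pit2 -> P1=[0,0,0,6,5,8](2) P2=[1,7,7,3,5,2](0)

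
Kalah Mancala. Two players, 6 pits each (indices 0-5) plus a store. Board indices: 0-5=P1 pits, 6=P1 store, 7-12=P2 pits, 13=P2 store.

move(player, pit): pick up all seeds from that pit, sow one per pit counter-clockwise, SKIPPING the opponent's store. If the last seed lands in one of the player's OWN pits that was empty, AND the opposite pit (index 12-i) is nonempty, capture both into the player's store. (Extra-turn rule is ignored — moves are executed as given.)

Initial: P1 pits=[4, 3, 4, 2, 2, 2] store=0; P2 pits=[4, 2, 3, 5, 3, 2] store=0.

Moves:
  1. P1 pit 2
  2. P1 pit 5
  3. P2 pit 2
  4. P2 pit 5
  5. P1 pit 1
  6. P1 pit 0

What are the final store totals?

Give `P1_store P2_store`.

Answer: 8 1

Derivation:
Move 1: P1 pit2 -> P1=[4,3,0,3,3,3](1) P2=[4,2,3,5,3,2](0)
Move 2: P1 pit5 -> P1=[4,3,0,3,3,0](2) P2=[5,3,3,5,3,2](0)
Move 3: P2 pit2 -> P1=[4,3,0,3,3,0](2) P2=[5,3,0,6,4,3](0)
Move 4: P2 pit5 -> P1=[5,4,0,3,3,0](2) P2=[5,3,0,6,4,0](1)
Move 5: P1 pit1 -> P1=[5,0,1,4,4,0](8) P2=[0,3,0,6,4,0](1)
Move 6: P1 pit0 -> P1=[0,1,2,5,5,1](8) P2=[0,3,0,6,4,0](1)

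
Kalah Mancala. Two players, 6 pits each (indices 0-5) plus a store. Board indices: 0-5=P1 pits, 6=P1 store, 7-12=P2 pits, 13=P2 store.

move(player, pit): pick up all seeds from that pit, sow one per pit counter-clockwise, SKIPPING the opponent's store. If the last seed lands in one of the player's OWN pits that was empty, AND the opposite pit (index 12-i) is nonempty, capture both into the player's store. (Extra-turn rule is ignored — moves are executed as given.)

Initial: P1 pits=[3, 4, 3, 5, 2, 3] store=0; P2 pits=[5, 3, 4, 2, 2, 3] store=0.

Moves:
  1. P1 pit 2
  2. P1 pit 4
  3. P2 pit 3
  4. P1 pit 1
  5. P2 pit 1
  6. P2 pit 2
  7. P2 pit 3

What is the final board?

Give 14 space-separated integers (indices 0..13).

Answer: 4 0 1 7 1 6 1 6 0 0 0 6 6 1

Derivation:
Move 1: P1 pit2 -> P1=[3,4,0,6,3,4](0) P2=[5,3,4,2,2,3](0)
Move 2: P1 pit4 -> P1=[3,4,0,6,0,5](1) P2=[6,3,4,2,2,3](0)
Move 3: P2 pit3 -> P1=[3,4,0,6,0,5](1) P2=[6,3,4,0,3,4](0)
Move 4: P1 pit1 -> P1=[3,0,1,7,1,6](1) P2=[6,3,4,0,3,4](0)
Move 5: P2 pit1 -> P1=[3,0,1,7,1,6](1) P2=[6,0,5,1,4,4](0)
Move 6: P2 pit2 -> P1=[4,0,1,7,1,6](1) P2=[6,0,0,2,5,5](1)
Move 7: P2 pit3 -> P1=[4,0,1,7,1,6](1) P2=[6,0,0,0,6,6](1)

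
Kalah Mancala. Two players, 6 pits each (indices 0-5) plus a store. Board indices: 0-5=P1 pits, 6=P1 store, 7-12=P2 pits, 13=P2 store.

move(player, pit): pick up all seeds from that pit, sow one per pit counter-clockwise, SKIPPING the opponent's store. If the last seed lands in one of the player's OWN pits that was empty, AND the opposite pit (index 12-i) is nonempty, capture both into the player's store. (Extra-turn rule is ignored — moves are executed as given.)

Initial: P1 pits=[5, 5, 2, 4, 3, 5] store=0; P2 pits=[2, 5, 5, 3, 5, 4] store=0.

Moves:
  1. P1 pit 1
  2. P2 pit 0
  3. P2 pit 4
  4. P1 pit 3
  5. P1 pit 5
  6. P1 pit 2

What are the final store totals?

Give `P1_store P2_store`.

Answer: 4 1

Derivation:
Move 1: P1 pit1 -> P1=[5,0,3,5,4,6](1) P2=[2,5,5,3,5,4](0)
Move 2: P2 pit0 -> P1=[5,0,3,5,4,6](1) P2=[0,6,6,3,5,4](0)
Move 3: P2 pit4 -> P1=[6,1,4,5,4,6](1) P2=[0,6,6,3,0,5](1)
Move 4: P1 pit3 -> P1=[6,1,4,0,5,7](2) P2=[1,7,6,3,0,5](1)
Move 5: P1 pit5 -> P1=[6,1,4,0,5,0](3) P2=[2,8,7,4,1,6](1)
Move 6: P1 pit2 -> P1=[6,1,0,1,6,1](4) P2=[2,8,7,4,1,6](1)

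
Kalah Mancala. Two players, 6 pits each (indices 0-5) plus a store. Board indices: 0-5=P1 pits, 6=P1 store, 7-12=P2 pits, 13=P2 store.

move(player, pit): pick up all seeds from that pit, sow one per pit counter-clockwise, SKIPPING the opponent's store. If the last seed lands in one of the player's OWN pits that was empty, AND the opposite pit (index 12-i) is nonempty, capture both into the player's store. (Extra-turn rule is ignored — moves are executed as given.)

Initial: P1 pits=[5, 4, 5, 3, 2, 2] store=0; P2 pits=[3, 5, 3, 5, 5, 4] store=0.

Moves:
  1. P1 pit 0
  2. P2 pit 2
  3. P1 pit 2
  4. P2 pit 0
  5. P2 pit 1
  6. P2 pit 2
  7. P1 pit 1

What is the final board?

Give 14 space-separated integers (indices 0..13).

Move 1: P1 pit0 -> P1=[0,5,6,4,3,3](0) P2=[3,5,3,5,5,4](0)
Move 2: P2 pit2 -> P1=[0,5,6,4,3,3](0) P2=[3,5,0,6,6,5](0)
Move 3: P1 pit2 -> P1=[0,5,0,5,4,4](1) P2=[4,6,0,6,6,5](0)
Move 4: P2 pit0 -> P1=[0,5,0,5,4,4](1) P2=[0,7,1,7,7,5](0)
Move 5: P2 pit1 -> P1=[1,6,0,5,4,4](1) P2=[0,0,2,8,8,6](1)
Move 6: P2 pit2 -> P1=[1,6,0,5,4,4](1) P2=[0,0,0,9,9,6](1)
Move 7: P1 pit1 -> P1=[1,0,1,6,5,5](2) P2=[1,0,0,9,9,6](1)

Answer: 1 0 1 6 5 5 2 1 0 0 9 9 6 1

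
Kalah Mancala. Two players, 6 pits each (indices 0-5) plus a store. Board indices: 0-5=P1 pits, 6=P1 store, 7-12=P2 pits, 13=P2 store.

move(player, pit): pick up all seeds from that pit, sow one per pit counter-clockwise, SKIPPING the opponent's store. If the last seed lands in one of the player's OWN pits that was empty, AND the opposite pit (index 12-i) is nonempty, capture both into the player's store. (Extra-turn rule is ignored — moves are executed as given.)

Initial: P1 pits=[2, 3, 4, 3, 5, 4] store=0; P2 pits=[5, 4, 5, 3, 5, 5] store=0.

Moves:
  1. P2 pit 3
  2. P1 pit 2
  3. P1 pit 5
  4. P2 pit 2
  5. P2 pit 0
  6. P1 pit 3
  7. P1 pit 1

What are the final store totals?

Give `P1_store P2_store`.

Answer: 3 3

Derivation:
Move 1: P2 pit3 -> P1=[2,3,4,3,5,4](0) P2=[5,4,5,0,6,6](1)
Move 2: P1 pit2 -> P1=[2,3,0,4,6,5](1) P2=[5,4,5,0,6,6](1)
Move 3: P1 pit5 -> P1=[2,3,0,4,6,0](2) P2=[6,5,6,1,6,6](1)
Move 4: P2 pit2 -> P1=[3,4,0,4,6,0](2) P2=[6,5,0,2,7,7](2)
Move 5: P2 pit0 -> P1=[3,4,0,4,6,0](2) P2=[0,6,1,3,8,8](3)
Move 6: P1 pit3 -> P1=[3,4,0,0,7,1](3) P2=[1,6,1,3,8,8](3)
Move 7: P1 pit1 -> P1=[3,0,1,1,8,2](3) P2=[1,6,1,3,8,8](3)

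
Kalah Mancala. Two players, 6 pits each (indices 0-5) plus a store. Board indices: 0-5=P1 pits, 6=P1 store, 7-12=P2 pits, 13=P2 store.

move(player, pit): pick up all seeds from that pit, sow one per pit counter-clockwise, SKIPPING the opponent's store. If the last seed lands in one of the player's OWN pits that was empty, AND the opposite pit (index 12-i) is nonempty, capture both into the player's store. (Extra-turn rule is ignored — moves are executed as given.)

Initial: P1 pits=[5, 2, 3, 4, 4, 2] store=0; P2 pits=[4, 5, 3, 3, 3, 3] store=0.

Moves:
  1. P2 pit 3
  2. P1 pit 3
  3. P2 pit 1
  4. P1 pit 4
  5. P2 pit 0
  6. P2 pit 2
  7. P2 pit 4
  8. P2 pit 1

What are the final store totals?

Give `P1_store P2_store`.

Move 1: P2 pit3 -> P1=[5,2,3,4,4,2](0) P2=[4,5,3,0,4,4](1)
Move 2: P1 pit3 -> P1=[5,2,3,0,5,3](1) P2=[5,5,3,0,4,4](1)
Move 3: P2 pit1 -> P1=[5,2,3,0,5,3](1) P2=[5,0,4,1,5,5](2)
Move 4: P1 pit4 -> P1=[5,2,3,0,0,4](2) P2=[6,1,5,1,5,5](2)
Move 5: P2 pit0 -> P1=[5,2,3,0,0,4](2) P2=[0,2,6,2,6,6](3)
Move 6: P2 pit2 -> P1=[6,3,3,0,0,4](2) P2=[0,2,0,3,7,7](4)
Move 7: P2 pit4 -> P1=[7,4,4,1,1,4](2) P2=[0,2,0,3,0,8](5)
Move 8: P2 pit1 -> P1=[7,4,4,1,1,4](2) P2=[0,0,1,4,0,8](5)

Answer: 2 5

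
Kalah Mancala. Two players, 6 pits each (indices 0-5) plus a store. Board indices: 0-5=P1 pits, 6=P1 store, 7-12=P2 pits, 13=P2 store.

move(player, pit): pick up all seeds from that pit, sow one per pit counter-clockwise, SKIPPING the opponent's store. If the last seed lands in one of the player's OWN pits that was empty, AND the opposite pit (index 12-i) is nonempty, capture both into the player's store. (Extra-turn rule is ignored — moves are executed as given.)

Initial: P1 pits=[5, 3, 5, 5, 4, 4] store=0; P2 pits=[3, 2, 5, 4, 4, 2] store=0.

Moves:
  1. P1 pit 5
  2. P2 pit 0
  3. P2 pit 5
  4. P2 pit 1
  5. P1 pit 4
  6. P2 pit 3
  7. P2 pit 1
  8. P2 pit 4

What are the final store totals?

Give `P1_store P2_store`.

Answer: 2 10

Derivation:
Move 1: P1 pit5 -> P1=[5,3,5,5,4,0](1) P2=[4,3,6,4,4,2](0)
Move 2: P2 pit0 -> P1=[5,3,5,5,4,0](1) P2=[0,4,7,5,5,2](0)
Move 3: P2 pit5 -> P1=[6,3,5,5,4,0](1) P2=[0,4,7,5,5,0](1)
Move 4: P2 pit1 -> P1=[0,3,5,5,4,0](1) P2=[0,0,8,6,6,0](8)
Move 5: P1 pit4 -> P1=[0,3,5,5,0,1](2) P2=[1,1,8,6,6,0](8)
Move 6: P2 pit3 -> P1=[1,4,6,5,0,1](2) P2=[1,1,8,0,7,1](9)
Move 7: P2 pit1 -> P1=[1,4,6,5,0,1](2) P2=[1,0,9,0,7,1](9)
Move 8: P2 pit4 -> P1=[2,5,7,6,1,1](2) P2=[1,0,9,0,0,2](10)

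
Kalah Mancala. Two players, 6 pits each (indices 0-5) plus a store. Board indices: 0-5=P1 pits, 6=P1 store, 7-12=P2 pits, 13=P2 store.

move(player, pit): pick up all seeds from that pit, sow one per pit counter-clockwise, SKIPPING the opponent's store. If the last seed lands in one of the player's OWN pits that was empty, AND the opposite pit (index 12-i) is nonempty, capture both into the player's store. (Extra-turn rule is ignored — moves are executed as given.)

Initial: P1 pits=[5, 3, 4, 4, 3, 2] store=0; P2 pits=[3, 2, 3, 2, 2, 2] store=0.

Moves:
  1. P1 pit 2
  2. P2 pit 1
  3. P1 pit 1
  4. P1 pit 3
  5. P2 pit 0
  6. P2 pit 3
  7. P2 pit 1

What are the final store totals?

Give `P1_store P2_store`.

Move 1: P1 pit2 -> P1=[5,3,0,5,4,3](1) P2=[3,2,3,2,2,2](0)
Move 2: P2 pit1 -> P1=[5,3,0,5,4,3](1) P2=[3,0,4,3,2,2](0)
Move 3: P1 pit1 -> P1=[5,0,1,6,5,3](1) P2=[3,0,4,3,2,2](0)
Move 4: P1 pit3 -> P1=[5,0,1,0,6,4](2) P2=[4,1,5,3,2,2](0)
Move 5: P2 pit0 -> P1=[5,0,1,0,6,4](2) P2=[0,2,6,4,3,2](0)
Move 6: P2 pit3 -> P1=[6,0,1,0,6,4](2) P2=[0,2,6,0,4,3](1)
Move 7: P2 pit1 -> P1=[6,0,0,0,6,4](2) P2=[0,0,7,0,4,3](3)

Answer: 2 3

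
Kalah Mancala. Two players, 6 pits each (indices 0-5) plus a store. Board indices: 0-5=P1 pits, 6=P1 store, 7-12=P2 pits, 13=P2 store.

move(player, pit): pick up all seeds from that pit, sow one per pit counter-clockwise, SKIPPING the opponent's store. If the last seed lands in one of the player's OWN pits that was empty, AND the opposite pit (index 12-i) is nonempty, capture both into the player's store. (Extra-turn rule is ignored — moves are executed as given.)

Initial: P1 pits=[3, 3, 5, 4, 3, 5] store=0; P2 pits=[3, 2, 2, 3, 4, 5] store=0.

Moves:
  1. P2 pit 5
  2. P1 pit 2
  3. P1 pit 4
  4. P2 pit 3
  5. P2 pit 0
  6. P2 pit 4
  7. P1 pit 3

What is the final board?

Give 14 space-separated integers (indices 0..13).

Answer: 5 5 1 0 1 8 3 1 6 4 2 0 3 3

Derivation:
Move 1: P2 pit5 -> P1=[4,4,6,5,3,5](0) P2=[3,2,2,3,4,0](1)
Move 2: P1 pit2 -> P1=[4,4,0,6,4,6](1) P2=[4,3,2,3,4,0](1)
Move 3: P1 pit4 -> P1=[4,4,0,6,0,7](2) P2=[5,4,2,3,4,0](1)
Move 4: P2 pit3 -> P1=[4,4,0,6,0,7](2) P2=[5,4,2,0,5,1](2)
Move 5: P2 pit0 -> P1=[4,4,0,6,0,7](2) P2=[0,5,3,1,6,2](2)
Move 6: P2 pit4 -> P1=[5,5,1,7,0,7](2) P2=[0,5,3,1,0,3](3)
Move 7: P1 pit3 -> P1=[5,5,1,0,1,8](3) P2=[1,6,4,2,0,3](3)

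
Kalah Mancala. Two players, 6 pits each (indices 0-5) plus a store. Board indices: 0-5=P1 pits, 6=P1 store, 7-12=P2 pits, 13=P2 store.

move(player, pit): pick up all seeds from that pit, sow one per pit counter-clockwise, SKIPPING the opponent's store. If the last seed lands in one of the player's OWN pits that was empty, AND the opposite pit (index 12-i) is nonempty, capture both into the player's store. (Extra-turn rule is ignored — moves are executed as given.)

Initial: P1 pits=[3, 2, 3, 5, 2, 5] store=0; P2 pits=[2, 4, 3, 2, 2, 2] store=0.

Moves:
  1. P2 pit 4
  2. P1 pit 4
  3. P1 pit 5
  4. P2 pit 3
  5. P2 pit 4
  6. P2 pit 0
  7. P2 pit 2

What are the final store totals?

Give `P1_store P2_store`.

Move 1: P2 pit4 -> P1=[3,2,3,5,2,5](0) P2=[2,4,3,2,0,3](1)
Move 2: P1 pit4 -> P1=[3,2,3,5,0,6](1) P2=[2,4,3,2,0,3](1)
Move 3: P1 pit5 -> P1=[3,2,3,5,0,0](2) P2=[3,5,4,3,1,3](1)
Move 4: P2 pit3 -> P1=[3,2,3,5,0,0](2) P2=[3,5,4,0,2,4](2)
Move 5: P2 pit4 -> P1=[3,2,3,5,0,0](2) P2=[3,5,4,0,0,5](3)
Move 6: P2 pit0 -> P1=[3,2,0,5,0,0](2) P2=[0,6,5,0,0,5](7)
Move 7: P2 pit2 -> P1=[4,2,0,5,0,0](2) P2=[0,6,0,1,1,6](8)

Answer: 2 8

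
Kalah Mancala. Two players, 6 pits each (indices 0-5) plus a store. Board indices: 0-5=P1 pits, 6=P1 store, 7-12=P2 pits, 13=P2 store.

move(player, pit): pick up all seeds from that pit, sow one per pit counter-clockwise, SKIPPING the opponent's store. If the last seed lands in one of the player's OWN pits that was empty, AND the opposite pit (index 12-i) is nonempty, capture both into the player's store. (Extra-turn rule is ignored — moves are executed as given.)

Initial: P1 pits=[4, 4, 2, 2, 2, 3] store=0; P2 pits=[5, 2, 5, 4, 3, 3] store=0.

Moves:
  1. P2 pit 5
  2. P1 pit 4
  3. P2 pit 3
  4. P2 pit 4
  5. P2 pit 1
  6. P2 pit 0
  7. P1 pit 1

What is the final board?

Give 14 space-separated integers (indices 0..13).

Move 1: P2 pit5 -> P1=[5,5,2,2,2,3](0) P2=[5,2,5,4,3,0](1)
Move 2: P1 pit4 -> P1=[5,5,2,2,0,4](1) P2=[5,2,5,4,3,0](1)
Move 3: P2 pit3 -> P1=[6,5,2,2,0,4](1) P2=[5,2,5,0,4,1](2)
Move 4: P2 pit4 -> P1=[7,6,2,2,0,4](1) P2=[5,2,5,0,0,2](3)
Move 5: P2 pit1 -> P1=[7,6,0,2,0,4](1) P2=[5,0,6,0,0,2](6)
Move 6: P2 pit0 -> P1=[7,6,0,2,0,4](1) P2=[0,1,7,1,1,3](6)
Move 7: P1 pit1 -> P1=[7,0,1,3,1,5](2) P2=[1,1,7,1,1,3](6)

Answer: 7 0 1 3 1 5 2 1 1 7 1 1 3 6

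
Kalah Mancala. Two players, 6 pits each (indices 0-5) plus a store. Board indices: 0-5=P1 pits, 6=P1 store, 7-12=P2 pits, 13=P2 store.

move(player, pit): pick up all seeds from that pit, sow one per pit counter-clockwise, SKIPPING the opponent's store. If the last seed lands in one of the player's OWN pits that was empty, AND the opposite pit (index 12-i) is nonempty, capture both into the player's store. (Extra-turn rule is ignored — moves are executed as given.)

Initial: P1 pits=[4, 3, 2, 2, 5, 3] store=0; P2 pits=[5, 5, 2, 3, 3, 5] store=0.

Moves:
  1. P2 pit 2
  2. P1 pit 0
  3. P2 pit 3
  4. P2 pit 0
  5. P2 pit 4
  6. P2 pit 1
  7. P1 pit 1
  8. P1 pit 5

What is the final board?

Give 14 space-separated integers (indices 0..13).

Move 1: P2 pit2 -> P1=[4,3,2,2,5,3](0) P2=[5,5,0,4,4,5](0)
Move 2: P1 pit0 -> P1=[0,4,3,3,6,3](0) P2=[5,5,0,4,4,5](0)
Move 3: P2 pit3 -> P1=[1,4,3,3,6,3](0) P2=[5,5,0,0,5,6](1)
Move 4: P2 pit0 -> P1=[1,4,3,3,6,3](0) P2=[0,6,1,1,6,7](1)
Move 5: P2 pit4 -> P1=[2,5,4,4,6,3](0) P2=[0,6,1,1,0,8](2)
Move 6: P2 pit1 -> P1=[3,5,4,4,6,3](0) P2=[0,0,2,2,1,9](3)
Move 7: P1 pit1 -> P1=[3,0,5,5,7,4](1) P2=[0,0,2,2,1,9](3)
Move 8: P1 pit5 -> P1=[3,0,5,5,7,0](2) P2=[1,1,3,2,1,9](3)

Answer: 3 0 5 5 7 0 2 1 1 3 2 1 9 3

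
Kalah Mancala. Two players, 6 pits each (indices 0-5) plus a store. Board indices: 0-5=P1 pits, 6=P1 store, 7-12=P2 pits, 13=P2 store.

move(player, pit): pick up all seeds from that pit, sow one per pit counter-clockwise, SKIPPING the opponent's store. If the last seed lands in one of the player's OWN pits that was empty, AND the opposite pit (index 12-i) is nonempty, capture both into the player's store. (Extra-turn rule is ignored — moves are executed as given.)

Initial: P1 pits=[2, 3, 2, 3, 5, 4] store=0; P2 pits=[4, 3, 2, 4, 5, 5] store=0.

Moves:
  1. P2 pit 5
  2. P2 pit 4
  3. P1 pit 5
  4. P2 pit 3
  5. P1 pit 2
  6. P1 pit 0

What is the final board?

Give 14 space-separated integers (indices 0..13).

Move 1: P2 pit5 -> P1=[3,4,3,4,5,4](0) P2=[4,3,2,4,5,0](1)
Move 2: P2 pit4 -> P1=[4,5,4,4,5,4](0) P2=[4,3,2,4,0,1](2)
Move 3: P1 pit5 -> P1=[4,5,4,4,5,0](1) P2=[5,4,3,4,0,1](2)
Move 4: P2 pit3 -> P1=[5,5,4,4,5,0](1) P2=[5,4,3,0,1,2](3)
Move 5: P1 pit2 -> P1=[5,5,0,5,6,1](2) P2=[5,4,3,0,1,2](3)
Move 6: P1 pit0 -> P1=[0,6,1,6,7,2](2) P2=[5,4,3,0,1,2](3)

Answer: 0 6 1 6 7 2 2 5 4 3 0 1 2 3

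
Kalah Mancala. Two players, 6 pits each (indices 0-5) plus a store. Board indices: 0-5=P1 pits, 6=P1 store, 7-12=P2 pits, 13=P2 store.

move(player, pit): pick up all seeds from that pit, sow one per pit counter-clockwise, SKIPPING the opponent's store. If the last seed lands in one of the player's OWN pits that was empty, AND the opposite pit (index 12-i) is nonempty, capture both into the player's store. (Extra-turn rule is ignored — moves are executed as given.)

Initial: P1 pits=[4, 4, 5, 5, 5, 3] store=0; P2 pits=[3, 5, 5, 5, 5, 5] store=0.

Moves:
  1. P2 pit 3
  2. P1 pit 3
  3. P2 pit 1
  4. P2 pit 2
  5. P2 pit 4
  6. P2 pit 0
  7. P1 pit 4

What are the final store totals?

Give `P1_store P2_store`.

Move 1: P2 pit3 -> P1=[5,5,5,5,5,3](0) P2=[3,5,5,0,6,6](1)
Move 2: P1 pit3 -> P1=[5,5,5,0,6,4](1) P2=[4,6,5,0,6,6](1)
Move 3: P2 pit1 -> P1=[6,5,5,0,6,4](1) P2=[4,0,6,1,7,7](2)
Move 4: P2 pit2 -> P1=[7,6,5,0,6,4](1) P2=[4,0,0,2,8,8](3)
Move 5: P2 pit4 -> P1=[8,7,6,1,7,5](1) P2=[4,0,0,2,0,9](4)
Move 6: P2 pit0 -> P1=[8,0,6,1,7,5](1) P2=[0,1,1,3,0,9](12)
Move 7: P1 pit4 -> P1=[8,0,6,1,0,6](2) P2=[1,2,2,4,1,9](12)

Answer: 2 12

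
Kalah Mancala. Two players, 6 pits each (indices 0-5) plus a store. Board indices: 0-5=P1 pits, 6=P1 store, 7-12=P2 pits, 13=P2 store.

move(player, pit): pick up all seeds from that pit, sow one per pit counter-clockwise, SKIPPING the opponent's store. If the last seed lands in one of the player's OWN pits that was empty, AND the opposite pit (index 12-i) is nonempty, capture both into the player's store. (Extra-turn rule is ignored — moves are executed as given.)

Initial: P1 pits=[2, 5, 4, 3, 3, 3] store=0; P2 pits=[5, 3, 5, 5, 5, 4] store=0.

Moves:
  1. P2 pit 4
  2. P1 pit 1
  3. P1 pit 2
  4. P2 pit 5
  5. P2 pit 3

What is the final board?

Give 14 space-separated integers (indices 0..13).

Answer: 5 2 1 6 5 5 2 7 4 5 0 1 1 3

Derivation:
Move 1: P2 pit4 -> P1=[3,6,5,3,3,3](0) P2=[5,3,5,5,0,5](1)
Move 2: P1 pit1 -> P1=[3,0,6,4,4,4](1) P2=[6,3,5,5,0,5](1)
Move 3: P1 pit2 -> P1=[3,0,0,5,5,5](2) P2=[7,4,5,5,0,5](1)
Move 4: P2 pit5 -> P1=[4,1,1,6,5,5](2) P2=[7,4,5,5,0,0](2)
Move 5: P2 pit3 -> P1=[5,2,1,6,5,5](2) P2=[7,4,5,0,1,1](3)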